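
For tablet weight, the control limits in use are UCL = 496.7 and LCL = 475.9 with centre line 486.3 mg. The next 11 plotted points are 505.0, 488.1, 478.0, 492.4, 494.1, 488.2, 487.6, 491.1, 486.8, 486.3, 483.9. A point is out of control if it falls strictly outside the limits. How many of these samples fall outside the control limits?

1

Compare each point to [475.9, 496.7]: sample 1 = 505.0 > UCL.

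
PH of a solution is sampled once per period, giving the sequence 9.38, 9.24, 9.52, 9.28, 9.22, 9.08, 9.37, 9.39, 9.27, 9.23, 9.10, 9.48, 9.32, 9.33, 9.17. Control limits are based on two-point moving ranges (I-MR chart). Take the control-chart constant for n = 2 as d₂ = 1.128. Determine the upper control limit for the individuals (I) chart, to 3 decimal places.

9.704

X̄ = (9.38 + 9.24 + 9.52 + 9.28 + 9.22 + 9.08 + 9.37 + 9.39 + 9.27 + 9.23 + 9.10 + 9.48 + 9.32 + 9.33 + 9.17) / 15 = 9.2920
Moving ranges: 0.14, 0.28, 0.24, 0.06, 0.14, 0.29, 0.02, 0.12, 0.04, 0.13, 0.38, 0.16, 0.01, 0.16; M̄R̄ = 2.1700 / 14 = 0.1550
UCL = X̄ + 3·M̄R̄/d₂ = 9.2920 + 3 × 0.1550 / 1.128 = 9.7042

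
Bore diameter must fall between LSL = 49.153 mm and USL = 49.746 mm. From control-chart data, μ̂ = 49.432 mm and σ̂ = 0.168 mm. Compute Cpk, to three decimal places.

0.554

Cpu = (USL − μ̂) / (3σ̂) = (49.746 − 49.432) / (3 × 0.168) = 0.6230; Cpl = (μ̂ − LSL) / (3σ̂) = (49.432 − 49.153) / (3 × 0.168) = 0.5536; Cpk = min(Cpu, Cpl) = 0.5536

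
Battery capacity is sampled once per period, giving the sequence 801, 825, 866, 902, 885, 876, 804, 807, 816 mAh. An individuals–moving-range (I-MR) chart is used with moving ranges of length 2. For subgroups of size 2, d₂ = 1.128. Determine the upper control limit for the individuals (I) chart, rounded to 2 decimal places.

X̄ = (801 + 825 + 866 + 902 + 885 + 876 + 804 + 807 + 816) / 9 = 842.4444
Moving ranges: 24, 41, 36, 17, 9, 72, 3, 9; M̄R̄ = 211.0000 / 8 = 26.3750
UCL = X̄ + 3·M̄R̄/d₂ = 842.4444 + 3 × 26.3750 / 1.128 = 912.5907

912.59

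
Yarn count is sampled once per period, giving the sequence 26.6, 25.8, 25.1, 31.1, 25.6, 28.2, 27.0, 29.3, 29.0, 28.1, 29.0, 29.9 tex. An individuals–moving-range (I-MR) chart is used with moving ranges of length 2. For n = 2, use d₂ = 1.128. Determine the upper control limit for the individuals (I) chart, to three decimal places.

X̄ = (26.6 + 25.8 + 25.1 + 31.1 + 25.6 + 28.2 + 27.0 + 29.3 + 29.0 + 28.1 + 29.0 + 29.9) / 12 = 27.8917
Moving ranges: 0.8, 0.7, 6.0, 5.5, 2.6, 1.2, 2.3, 0.3, 0.9, 0.9, 0.9; M̄R̄ = 22.1000 / 11 = 2.0091
UCL = X̄ + 3·M̄R̄/d₂ = 27.8917 + 3 × 2.0091 / 1.128 = 33.2350

33.235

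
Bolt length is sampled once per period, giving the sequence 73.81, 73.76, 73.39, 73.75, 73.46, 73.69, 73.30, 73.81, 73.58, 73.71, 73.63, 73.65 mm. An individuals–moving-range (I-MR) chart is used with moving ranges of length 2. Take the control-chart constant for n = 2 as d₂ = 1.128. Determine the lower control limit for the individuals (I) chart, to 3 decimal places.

X̄ = (73.81 + 73.76 + 73.39 + 73.75 + 73.46 + 73.69 + 73.30 + 73.81 + 73.58 + 73.71 + 73.63 + 73.65) / 12 = 73.6283
Moving ranges: 0.05, 0.37, 0.36, 0.29, 0.23, 0.39, 0.51, 0.23, 0.13, 0.08, 0.02; M̄R̄ = 2.6600 / 11 = 0.2418
LCL = X̄ − 3·M̄R̄/d₂ = 73.6283 − 3 × 0.2418 / 1.128 = 72.9852

72.985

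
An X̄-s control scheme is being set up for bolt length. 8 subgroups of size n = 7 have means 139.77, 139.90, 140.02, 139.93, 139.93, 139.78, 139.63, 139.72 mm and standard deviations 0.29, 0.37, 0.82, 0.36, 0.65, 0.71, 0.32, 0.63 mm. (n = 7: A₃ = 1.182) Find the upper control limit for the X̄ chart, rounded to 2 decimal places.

X̄̄ = (139.77 + 139.90 + 140.02 + 139.93 + 139.93 + 139.78 + 139.63 + 139.72) / 8 = 139.8350
s̄ = (0.29 + 0.37 + 0.82 + 0.36 + 0.65 + 0.71 + 0.32 + 0.63) / 8 = 0.5188
UCL = X̄̄ + A₃·s̄ = 139.8350 + 1.182 × 0.5188 = 140.4482

140.45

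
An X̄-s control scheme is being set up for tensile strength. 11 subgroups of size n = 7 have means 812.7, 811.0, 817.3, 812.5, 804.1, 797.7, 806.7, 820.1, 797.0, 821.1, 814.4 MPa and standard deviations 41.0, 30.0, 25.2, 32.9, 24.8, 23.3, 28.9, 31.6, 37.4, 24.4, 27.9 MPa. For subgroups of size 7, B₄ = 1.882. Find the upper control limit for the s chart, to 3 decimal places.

56.015

s̄ = (41.0 + 30.0 + 25.2 + 32.9 + 24.8 + 23.3 + 28.9 + 31.6 + 37.4 + 24.4 + 27.9) / 11 = 29.7636
UCL_s = B₄·s̄ = 1.882 × 29.7636 = 56.0152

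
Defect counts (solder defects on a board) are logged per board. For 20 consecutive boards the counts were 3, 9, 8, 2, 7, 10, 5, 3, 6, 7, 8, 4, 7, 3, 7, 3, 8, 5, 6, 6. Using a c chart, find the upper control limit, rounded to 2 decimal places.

c̄ = (3 + 9 + 8 + 2 + 7 + 10 + 5 + 3 + 6 + 7 + 8 + 4 + 7 + 3 + 7 + 3 + 8 + 5 + 6 + 6) / 20 = 117 / 20 = 5.8500
UCL = c̄ + 3√c̄ = 5.8500 + 3 × √5.8500 = 5.8500 + 3 × 2.4187 = 13.1060

13.11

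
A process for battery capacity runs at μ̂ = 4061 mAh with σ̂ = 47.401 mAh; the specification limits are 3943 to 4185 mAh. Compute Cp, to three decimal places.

0.851

Cp = (USL − LSL) / (6σ̂) = (4185 − 3943) / (6 × 47.401) = 242.0000 / 284.4060 = 0.8509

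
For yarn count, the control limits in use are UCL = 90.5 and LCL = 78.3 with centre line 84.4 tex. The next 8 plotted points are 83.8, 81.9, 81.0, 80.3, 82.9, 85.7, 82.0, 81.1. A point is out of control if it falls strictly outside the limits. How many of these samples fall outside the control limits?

All 8 points lie within [78.3, 90.5].

0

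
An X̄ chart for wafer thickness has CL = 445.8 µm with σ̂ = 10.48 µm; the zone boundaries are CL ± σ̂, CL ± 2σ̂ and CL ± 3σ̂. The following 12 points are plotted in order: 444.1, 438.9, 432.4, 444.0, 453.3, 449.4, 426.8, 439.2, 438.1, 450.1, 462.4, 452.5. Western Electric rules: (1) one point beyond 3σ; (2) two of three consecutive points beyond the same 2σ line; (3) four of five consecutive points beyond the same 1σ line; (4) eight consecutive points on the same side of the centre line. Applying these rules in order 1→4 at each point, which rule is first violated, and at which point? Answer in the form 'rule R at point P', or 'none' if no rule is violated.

Zone of each point (C = within 1σ̂, B = 1σ̂–2σ̂, A = 2σ̂–3σ̂, * = beyond 3σ̂; sign = side of CL): 1:-C, 2:-C, 3:-B, 4:-C, 5:+C, 6:+C, 7:-B, 8:-C, 9:-C, 10:+C, 11:+B, 12:+C
No rule fires across all 12 points.

none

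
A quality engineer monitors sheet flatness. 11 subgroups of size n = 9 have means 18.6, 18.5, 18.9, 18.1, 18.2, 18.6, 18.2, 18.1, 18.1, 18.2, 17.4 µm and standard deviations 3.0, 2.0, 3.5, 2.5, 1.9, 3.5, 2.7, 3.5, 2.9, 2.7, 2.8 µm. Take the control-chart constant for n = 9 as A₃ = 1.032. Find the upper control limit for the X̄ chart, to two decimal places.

21.17

X̄̄ = (18.6 + 18.5 + 18.9 + 18.1 + 18.2 + 18.6 + 18.2 + 18.1 + 18.1 + 18.2 + 17.4) / 11 = 18.2636
s̄ = (3.0 + 2.0 + 3.5 + 2.5 + 1.9 + 3.5 + 2.7 + 3.5 + 2.9 + 2.7 + 2.8) / 11 = 2.8182
UCL = X̄̄ + A₃·s̄ = 18.2636 + 1.032 × 2.8182 = 21.1720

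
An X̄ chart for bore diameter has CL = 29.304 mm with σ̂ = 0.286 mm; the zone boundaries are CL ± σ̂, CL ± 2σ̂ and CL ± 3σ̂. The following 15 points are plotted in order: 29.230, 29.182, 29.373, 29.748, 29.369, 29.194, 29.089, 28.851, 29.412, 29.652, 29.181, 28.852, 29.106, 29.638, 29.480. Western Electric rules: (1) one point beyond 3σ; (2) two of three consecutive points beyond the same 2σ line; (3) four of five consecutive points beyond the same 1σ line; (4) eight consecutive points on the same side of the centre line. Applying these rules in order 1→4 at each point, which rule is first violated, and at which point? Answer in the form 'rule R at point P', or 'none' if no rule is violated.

Zone of each point (C = within 1σ̂, B = 1σ̂–2σ̂, A = 2σ̂–3σ̂, * = beyond 3σ̂; sign = side of CL): 1:-C, 2:-C, 3:+C, 4:+B, 5:+C, 6:-C, 7:-C, 8:-B, 9:+C, 10:+B, 11:-C, 12:-B, 13:-C, 14:+B, 15:+C
No rule fires across all 15 points.

none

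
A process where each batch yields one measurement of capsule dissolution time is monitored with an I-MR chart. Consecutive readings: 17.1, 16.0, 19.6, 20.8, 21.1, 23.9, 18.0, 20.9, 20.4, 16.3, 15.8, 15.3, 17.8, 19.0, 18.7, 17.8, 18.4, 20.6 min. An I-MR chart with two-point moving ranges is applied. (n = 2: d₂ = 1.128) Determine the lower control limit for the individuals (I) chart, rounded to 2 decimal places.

X̄ = (17.1 + 16.0 + 19.6 + 20.8 + 21.1 + 23.9 + 18.0 + 20.9 + 20.4 + 16.3 + 15.8 + 15.3 + 17.8 + 19.0 + 18.7 + 17.8 + 18.4 + 20.6) / 18 = 18.7500
Moving ranges: 1.1, 3.6, 1.2, 0.3, 2.8, 5.9, 2.9, 0.5, 4.1, 0.5, 0.5, 2.5, 1.2, 0.3, 0.9, 0.6, 2.2; M̄R̄ = 31.1000 / 17 = 1.8294
LCL = X̄ − 3·M̄R̄/d₂ = 18.7500 − 3 × 1.8294 / 1.128 = 13.8845

13.88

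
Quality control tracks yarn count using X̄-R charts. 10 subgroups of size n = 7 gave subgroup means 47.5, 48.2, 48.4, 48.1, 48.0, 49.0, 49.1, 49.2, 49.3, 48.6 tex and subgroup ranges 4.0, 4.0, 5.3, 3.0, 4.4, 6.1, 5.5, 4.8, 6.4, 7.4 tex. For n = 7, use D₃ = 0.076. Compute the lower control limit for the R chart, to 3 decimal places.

R̄ = (4.0 + 4.0 + 5.3 + 3.0 + 4.4 + 6.1 + 5.5 + 4.8 + 6.4 + 7.4) / 10 = 50.9000 / 10 = 5.0900
LCL_R = D₃·R̄ = 0.076 × 5.0900 = 0.3868

0.387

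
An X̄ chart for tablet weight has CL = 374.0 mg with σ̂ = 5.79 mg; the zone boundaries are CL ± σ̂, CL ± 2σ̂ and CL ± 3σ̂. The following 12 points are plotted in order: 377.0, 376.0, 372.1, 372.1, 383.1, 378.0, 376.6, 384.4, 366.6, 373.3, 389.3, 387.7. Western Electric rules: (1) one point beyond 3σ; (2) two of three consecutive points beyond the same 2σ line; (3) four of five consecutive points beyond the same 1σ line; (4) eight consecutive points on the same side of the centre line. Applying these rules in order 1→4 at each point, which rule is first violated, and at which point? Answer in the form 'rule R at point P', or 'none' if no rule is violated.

rule 2 at point 12

Zone of each point (C = within 1σ̂, B = 1σ̂–2σ̂, A = 2σ̂–3σ̂, * = beyond 3σ̂; sign = side of CL): 1:+C, 2:+C, 3:-C, 4:-C, 5:+B, 6:+C, 7:+C, 8:+B, 9:-B, 10:-C, 11:+A, 12:+A
Rule 2 (two of three consecutive points beyond the same 2σ limit) is satisfied at point 12.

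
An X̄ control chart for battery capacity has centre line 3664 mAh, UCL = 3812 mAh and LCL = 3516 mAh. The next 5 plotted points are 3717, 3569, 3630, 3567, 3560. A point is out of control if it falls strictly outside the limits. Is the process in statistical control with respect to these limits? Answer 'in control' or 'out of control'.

All 5 points lie within [3516, 3812].

in control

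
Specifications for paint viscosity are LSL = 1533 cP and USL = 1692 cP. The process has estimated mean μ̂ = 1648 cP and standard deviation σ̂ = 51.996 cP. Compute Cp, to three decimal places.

Cp = (USL − LSL) / (6σ̂) = (1692 − 1533) / (6 × 51.996) = 159.0000 / 311.9760 = 0.5097

0.510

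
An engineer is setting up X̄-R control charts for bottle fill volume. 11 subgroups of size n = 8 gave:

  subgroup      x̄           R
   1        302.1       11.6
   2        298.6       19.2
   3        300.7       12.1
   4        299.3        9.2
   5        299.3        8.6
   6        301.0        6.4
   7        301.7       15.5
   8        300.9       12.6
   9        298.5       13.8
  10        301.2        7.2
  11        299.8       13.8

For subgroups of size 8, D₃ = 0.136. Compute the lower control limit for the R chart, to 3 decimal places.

1.607

R̄ = (11.6 + 19.2 + 12.1 + 9.2 + 8.6 + 6.4 + 15.5 + 12.6 + 13.8 + 7.2 + 13.8) / 11 = 130.0000 / 11 = 11.8182
LCL_R = D₃·R̄ = 0.136 × 11.8182 = 1.6073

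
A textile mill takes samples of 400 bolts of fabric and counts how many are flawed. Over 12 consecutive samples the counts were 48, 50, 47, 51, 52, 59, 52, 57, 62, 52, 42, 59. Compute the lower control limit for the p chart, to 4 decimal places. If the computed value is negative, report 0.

0.0808

p̄ = Σdᵢ / (k·n) = 631 / (12 × 400) = 0.13146
LCL = p̄ − 3·√(p̄(1−p̄)/n) = 0.13146 − 3 × 0.01690 = 0.08077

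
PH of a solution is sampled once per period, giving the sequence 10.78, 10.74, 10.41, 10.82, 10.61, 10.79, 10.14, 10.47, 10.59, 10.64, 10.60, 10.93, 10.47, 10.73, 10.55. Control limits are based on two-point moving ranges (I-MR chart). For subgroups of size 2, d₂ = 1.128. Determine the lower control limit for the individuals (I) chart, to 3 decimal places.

9.936

X̄ = (10.78 + 10.74 + 10.41 + 10.82 + 10.61 + 10.79 + 10.14 + 10.47 + 10.59 + 10.64 + 10.60 + 10.93 + 10.47 + 10.73 + 10.55) / 15 = 10.6180
Moving ranges: 0.04, 0.33, 0.41, 0.21, 0.18, 0.65, 0.33, 0.12, 0.05, 0.04, 0.33, 0.46, 0.26, 0.18; M̄R̄ = 3.5900 / 14 = 0.2564
LCL = X̄ − 3·M̄R̄/d₂ = 10.6180 − 3 × 0.2564 / 1.128 = 9.9360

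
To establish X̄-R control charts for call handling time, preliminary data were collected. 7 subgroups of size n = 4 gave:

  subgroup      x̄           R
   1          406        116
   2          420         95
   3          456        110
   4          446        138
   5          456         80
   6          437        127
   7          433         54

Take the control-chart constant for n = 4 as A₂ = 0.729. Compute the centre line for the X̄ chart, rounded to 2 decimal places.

X̄̄ = (406 + 420 + 456 + 446 + 456 + 437 + 433) / 7 = 3054.0000 / 7 = 436.2857
CL = X̄̄ = 436.2857

436.29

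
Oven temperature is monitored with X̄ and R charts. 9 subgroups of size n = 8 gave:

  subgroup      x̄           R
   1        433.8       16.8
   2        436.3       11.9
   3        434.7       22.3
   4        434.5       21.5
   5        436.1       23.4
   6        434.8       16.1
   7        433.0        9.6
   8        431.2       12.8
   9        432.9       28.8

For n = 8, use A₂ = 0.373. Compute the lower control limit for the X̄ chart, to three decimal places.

X̄̄ = (433.8 + 436.3 + 434.7 + 434.5 + 436.1 + 434.8 + 433.0 + 431.2 + 432.9) / 9 = 3907.3000 / 9 = 434.1444
R̄ = (16.8 + 11.9 + 22.3 + 21.5 + 23.4 + 16.1 + 9.6 + 12.8 + 28.8) / 9 = 163.2000 / 9 = 18.1333
LCL = X̄̄ − A₂·R̄ = 434.1444 − 0.373 × 18.1333 = 427.3807

427.381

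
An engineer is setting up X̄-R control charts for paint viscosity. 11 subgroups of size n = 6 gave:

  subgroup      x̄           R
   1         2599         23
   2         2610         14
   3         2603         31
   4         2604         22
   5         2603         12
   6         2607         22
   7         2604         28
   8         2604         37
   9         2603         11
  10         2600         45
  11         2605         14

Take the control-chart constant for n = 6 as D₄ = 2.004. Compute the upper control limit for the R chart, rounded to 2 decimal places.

R̄ = (23 + 14 + 31 + 22 + 12 + 22 + 28 + 37 + 11 + 45 + 14) / 11 = 259.0000 / 11 = 23.5455
UCL_R = D₄·R̄ = 2.004 × 23.5455 = 47.1851

47.19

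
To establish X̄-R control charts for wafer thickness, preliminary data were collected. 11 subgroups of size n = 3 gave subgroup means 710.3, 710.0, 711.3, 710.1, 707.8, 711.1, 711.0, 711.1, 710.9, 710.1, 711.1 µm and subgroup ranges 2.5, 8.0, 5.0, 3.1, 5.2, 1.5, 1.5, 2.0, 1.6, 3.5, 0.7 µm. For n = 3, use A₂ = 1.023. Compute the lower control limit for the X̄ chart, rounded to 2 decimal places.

X̄̄ = (710.3 + 710.0 + 711.3 + 710.1 + 707.8 + 711.1 + 711.0 + 711.1 + 710.9 + 710.1 + 711.1) / 11 = 7814.8000 / 11 = 710.4364
R̄ = (2.5 + 8.0 + 5.0 + 3.1 + 5.2 + 1.5 + 1.5 + 2.0 + 1.6 + 3.5 + 0.7) / 11 = 34.6000 / 11 = 3.1455
LCL = X̄̄ − A₂·R̄ = 710.4364 − 1.023 × 3.1455 = 707.2186

707.22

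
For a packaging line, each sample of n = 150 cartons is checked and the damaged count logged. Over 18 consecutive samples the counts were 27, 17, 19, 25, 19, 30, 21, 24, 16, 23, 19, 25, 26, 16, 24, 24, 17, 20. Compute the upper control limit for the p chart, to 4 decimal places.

0.2315

p̄ = Σdᵢ / (k·n) = 392 / (18 × 150) = 0.14519
UCL = p̄ + 3·√(p̄(1−p̄)/n) = 0.14519 + 3 × √(0.14519×0.85481/150) = 0.14519 + 3 × 0.02876 = 0.23148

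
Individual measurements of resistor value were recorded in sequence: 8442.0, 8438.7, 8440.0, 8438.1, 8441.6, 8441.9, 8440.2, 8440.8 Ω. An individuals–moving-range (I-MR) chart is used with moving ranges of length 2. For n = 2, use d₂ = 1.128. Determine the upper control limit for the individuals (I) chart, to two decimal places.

X̄ = (8442.0 + 8438.7 + 8440.0 + 8438.1 + 8441.6 + 8441.9 + 8440.2 + 8440.8) / 8 = 8440.4125
Moving ranges: 3.3, 1.3, 1.9, 3.5, 0.3, 1.7, 0.6; M̄R̄ = 12.6000 / 7 = 1.8000
UCL = X̄ + 3·M̄R̄/d₂ = 8440.4125 + 3 × 1.8000 / 1.128 = 8445.1997

8445.20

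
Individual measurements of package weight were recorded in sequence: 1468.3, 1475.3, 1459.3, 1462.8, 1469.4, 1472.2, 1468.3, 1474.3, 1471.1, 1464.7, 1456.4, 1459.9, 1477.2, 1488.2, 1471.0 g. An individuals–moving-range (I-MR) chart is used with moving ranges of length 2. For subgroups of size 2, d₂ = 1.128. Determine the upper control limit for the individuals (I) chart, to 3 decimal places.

X̄ = (1468.3 + 1475.3 + 1459.3 + 1462.8 + 1469.4 + 1472.2 + 1468.3 + 1474.3 + 1471.1 + 1464.7 + 1456.4 + 1459.9 + 1477.2 + 1488.2 + 1471.0) / 15 = 1469.2267
Moving ranges: 7.0, 16.0, 3.5, 6.6, 2.8, 3.9, 6.0, 3.2, 6.4, 8.3, 3.5, 17.3, 11.0, 17.2; M̄R̄ = 112.7000 / 14 = 8.0500
UCL = X̄ + 3·M̄R̄/d₂ = 1469.2267 + 3 × 8.0500 / 1.128 = 1490.6362

1490.636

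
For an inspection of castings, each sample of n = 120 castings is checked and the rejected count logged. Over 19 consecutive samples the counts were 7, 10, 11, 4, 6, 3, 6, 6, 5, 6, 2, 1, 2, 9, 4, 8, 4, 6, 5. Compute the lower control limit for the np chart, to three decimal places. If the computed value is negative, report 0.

p̄ = Σdᵢ / (k·n) = 105 / (19 × 120) = 0.04605
LCL = np̄ − 3·√(np̄(1−p̄)) = 5.5263 − 3 × 2.2960 = -1.3618 → 0 (negative, so LCL = 0)

0.000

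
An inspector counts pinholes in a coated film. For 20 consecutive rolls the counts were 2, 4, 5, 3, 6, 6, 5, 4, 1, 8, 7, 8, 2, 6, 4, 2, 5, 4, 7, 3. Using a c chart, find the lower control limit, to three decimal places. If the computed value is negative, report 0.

c̄ = (2 + 4 + 5 + 3 + 6 + 6 + 5 + 4 + 1 + 8 + 7 + 8 + 2 + 6 + 4 + 2 + 5 + 4 + 7 + 3) / 20 = 92 / 20 = 4.6000
LCL = c̄ − 3√c̄ = 4.6000 − 3 × 2.1448 = -1.8343 → 0 (cannot be negative)

0.000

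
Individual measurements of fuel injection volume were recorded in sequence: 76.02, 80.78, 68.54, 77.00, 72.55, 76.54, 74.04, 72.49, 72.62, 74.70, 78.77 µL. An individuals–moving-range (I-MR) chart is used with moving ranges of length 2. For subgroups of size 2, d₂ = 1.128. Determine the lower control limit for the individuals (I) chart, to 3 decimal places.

63.150

X̄ = (76.02 + 80.78 + 68.54 + 77.00 + 72.55 + 76.54 + 74.04 + 72.49 + 72.62 + 74.70 + 78.77) / 11 = 74.9136
Moving ranges: 4.76, 12.24, 8.46, 4.45, 3.99, 2.50, 1.55, 0.13, 2.08, 4.07; M̄R̄ = 44.2300 / 10 = 4.4230
LCL = X̄ − 3·M̄R̄/d₂ = 74.9136 − 3 × 4.4230 / 1.128 = 63.1503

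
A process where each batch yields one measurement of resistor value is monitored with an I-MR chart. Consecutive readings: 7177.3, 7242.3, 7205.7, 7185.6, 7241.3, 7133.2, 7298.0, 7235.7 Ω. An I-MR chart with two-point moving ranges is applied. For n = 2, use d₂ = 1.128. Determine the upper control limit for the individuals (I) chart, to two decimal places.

7409.64

X̄ = (7177.3 + 7242.3 + 7205.7 + 7185.6 + 7241.3 + 7133.2 + 7298.0 + 7235.7) / 8 = 7214.8875
Moving ranges: 65.0, 36.6, 20.1, 55.7, 108.1, 164.8, 62.3; M̄R̄ = 512.6000 / 7 = 73.2286
UCL = X̄ + 3·M̄R̄/d₂ = 7214.8875 + 3 × 73.2286 / 1.128 = 7409.6443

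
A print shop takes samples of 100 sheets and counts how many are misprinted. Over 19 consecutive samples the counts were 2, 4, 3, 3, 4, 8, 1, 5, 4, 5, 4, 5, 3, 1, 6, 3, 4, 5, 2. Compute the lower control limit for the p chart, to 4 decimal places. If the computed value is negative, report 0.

p̄ = Σdᵢ / (k·n) = 72 / (19 × 100) = 0.03789
LCL = p̄ − 3·√(p̄(1−p̄)/n) = 0.03789 − 3 × 0.01909 = -0.01939 → 0 (negative, so LCL = 0)

0.0000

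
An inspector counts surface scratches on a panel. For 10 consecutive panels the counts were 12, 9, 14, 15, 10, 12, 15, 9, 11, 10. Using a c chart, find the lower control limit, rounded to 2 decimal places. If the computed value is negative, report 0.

1.44

c̄ = (12 + 9 + 14 + 15 + 10 + 12 + 15 + 9 + 11 + 10) / 10 = 117 / 10 = 11.7000
LCL = c̄ − 3√c̄ = 11.7000 − 3 × 3.4205 = 1.4384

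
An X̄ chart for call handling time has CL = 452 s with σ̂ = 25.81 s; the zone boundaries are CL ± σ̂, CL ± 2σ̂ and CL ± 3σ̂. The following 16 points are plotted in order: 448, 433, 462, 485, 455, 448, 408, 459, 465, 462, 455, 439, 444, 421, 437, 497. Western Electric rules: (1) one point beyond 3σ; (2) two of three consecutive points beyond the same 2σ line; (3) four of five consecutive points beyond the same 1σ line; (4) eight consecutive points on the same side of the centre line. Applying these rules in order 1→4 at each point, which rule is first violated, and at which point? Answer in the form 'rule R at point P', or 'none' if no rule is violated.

none

Zone of each point (C = within 1σ̂, B = 1σ̂–2σ̂, A = 2σ̂–3σ̂, * = beyond 3σ̂; sign = side of CL): 1:-C, 2:-C, 3:+C, 4:+B, 5:+C, 6:-C, 7:-B, 8:+C, 9:+C, 10:+C, 11:+C, 12:-C, 13:-C, 14:-B, 15:-C, 16:+B
No rule fires across all 16 points.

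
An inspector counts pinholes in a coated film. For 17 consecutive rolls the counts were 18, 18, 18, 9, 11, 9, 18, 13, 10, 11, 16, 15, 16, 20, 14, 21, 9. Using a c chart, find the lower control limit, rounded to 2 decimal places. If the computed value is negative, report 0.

3.06

c̄ = (18 + 18 + 18 + 9 + 11 + 9 + 18 + 13 + 10 + 11 + 16 + 15 + 16 + 20 + 14 + 21 + 9) / 17 = 246 / 17 = 14.4706
LCL = c̄ − 3√c̄ = 14.4706 − 3 × 3.8040 = 3.0585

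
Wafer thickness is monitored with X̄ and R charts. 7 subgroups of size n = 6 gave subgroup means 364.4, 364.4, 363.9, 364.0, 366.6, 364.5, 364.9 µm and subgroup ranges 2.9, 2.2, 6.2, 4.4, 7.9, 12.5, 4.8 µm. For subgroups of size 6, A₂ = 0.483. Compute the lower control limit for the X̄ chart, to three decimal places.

361.849

X̄̄ = (364.4 + 364.4 + 363.9 + 364.0 + 366.6 + 364.5 + 364.9) / 7 = 2552.7000 / 7 = 364.6714
R̄ = (2.9 + 2.2 + 6.2 + 4.4 + 7.9 + 12.5 + 4.8) / 7 = 40.9000 / 7 = 5.8429
LCL = X̄̄ − A₂·R̄ = 364.6714 − 0.483 × 5.8429 = 361.8493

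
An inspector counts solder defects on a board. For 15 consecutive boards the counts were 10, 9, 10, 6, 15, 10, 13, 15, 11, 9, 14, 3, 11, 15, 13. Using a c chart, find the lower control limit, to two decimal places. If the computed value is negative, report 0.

1.01

c̄ = (10 + 9 + 10 + 6 + 15 + 10 + 13 + 15 + 11 + 9 + 14 + 3 + 11 + 15 + 13) / 15 = 164 / 15 = 10.9333
LCL = c̄ − 3√c̄ = 10.9333 − 3 × 3.3066 = 1.0137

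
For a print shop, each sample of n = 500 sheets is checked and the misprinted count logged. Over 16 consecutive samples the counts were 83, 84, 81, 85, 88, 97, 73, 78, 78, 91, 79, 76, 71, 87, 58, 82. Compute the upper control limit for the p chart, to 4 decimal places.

0.2107

p̄ = Σdᵢ / (k·n) = 1291 / (16 × 500) = 0.16137
UCL = p̄ + 3·√(p̄(1−p̄)/n) = 0.16137 + 3 × √(0.16137×0.83862/500) = 0.16137 + 3 × 0.01645 = 0.21073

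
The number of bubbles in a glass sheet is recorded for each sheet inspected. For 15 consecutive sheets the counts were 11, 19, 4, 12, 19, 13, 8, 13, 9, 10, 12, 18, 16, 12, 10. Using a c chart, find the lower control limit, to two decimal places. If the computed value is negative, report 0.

1.84

c̄ = (11 + 19 + 4 + 12 + 19 + 13 + 8 + 13 + 9 + 10 + 12 + 18 + 16 + 12 + 10) / 15 = 186 / 15 = 12.4000
LCL = c̄ − 3√c̄ = 12.4000 − 3 × 3.5214 = 1.8359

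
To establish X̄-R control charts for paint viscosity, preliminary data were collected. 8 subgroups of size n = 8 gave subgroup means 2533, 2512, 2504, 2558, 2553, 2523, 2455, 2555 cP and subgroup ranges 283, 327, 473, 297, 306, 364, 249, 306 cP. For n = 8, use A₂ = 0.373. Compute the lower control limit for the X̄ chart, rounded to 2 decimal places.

X̄̄ = (2533 + 2512 + 2504 + 2558 + 2553 + 2523 + 2455 + 2555) / 8 = 20193.0000 / 8 = 2524.1250
R̄ = (283 + 327 + 473 + 297 + 306 + 364 + 249 + 306) / 8 = 2605.0000 / 8 = 325.6250
LCL = X̄̄ − A₂·R̄ = 2524.1250 − 0.373 × 325.6250 = 2402.6669

2402.67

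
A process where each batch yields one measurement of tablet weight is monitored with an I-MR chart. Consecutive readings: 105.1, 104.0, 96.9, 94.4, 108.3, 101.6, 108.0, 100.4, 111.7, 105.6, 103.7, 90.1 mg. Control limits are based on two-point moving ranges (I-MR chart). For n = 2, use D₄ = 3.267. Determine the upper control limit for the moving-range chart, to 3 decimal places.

Moving ranges: 1.1, 7.1, 2.5, 13.9, 6.7, 6.4, 7.6, 11.3, 6.1, 1.9, 13.6; M̄R̄ = 78.2000 / 11 = 7.1091
UCL_MR = D₄·M̄R̄ = 3.267 × 7.1091 = 23.2254

23.225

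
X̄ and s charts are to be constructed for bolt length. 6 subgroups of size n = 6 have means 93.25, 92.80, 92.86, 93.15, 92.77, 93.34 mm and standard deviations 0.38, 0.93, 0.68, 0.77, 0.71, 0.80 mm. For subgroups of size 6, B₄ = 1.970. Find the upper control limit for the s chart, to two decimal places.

s̄ = (0.38 + 0.93 + 0.68 + 0.77 + 0.71 + 0.80) / 6 = 0.7117
UCL_s = B₄·s̄ = 1.970 × 0.7117 = 1.4020

1.40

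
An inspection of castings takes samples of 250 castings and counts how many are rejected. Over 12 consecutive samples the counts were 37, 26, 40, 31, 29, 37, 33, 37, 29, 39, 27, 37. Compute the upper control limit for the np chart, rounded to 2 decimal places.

49.66

p̄ = Σdᵢ / (k·n) = 402 / (12 × 250) = 0.13400
UCL = np̄ + 3·√(np̄(1−p̄)) = 33.5000 + 3 × √(33.5000×0.86600) = 33.5000 + 3 × 5.3862 = 49.6586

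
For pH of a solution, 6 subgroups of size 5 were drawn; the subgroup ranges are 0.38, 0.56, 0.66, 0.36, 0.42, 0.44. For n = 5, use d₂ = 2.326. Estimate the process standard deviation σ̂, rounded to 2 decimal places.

R̄ = (0.38 + 0.56 + 0.66 + 0.36 + 0.42 + 0.44) / 6 = 0.4700
σ̂ = R̄ / d₂ = 0.4700 / 2.326 = 0.2021

0.20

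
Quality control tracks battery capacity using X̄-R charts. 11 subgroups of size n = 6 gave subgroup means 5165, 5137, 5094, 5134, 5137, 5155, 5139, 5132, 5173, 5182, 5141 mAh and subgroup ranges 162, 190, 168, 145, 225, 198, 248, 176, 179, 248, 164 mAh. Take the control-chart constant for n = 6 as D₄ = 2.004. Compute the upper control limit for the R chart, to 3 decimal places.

383.128

R̄ = (162 + 190 + 168 + 145 + 225 + 198 + 248 + 176 + 179 + 248 + 164) / 11 = 2103.0000 / 11 = 191.1818
UCL_R = D₄·R̄ = 2.004 × 191.1818 = 383.1284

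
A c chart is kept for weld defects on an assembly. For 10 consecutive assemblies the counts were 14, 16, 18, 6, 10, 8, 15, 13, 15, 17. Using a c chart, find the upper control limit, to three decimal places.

c̄ = (14 + 16 + 18 + 6 + 10 + 8 + 15 + 13 + 15 + 17) / 10 = 132 / 10 = 13.2000
UCL = c̄ + 3√c̄ = 13.2000 + 3 × √13.2000 = 13.2000 + 3 × 3.6332 = 24.0995

24.100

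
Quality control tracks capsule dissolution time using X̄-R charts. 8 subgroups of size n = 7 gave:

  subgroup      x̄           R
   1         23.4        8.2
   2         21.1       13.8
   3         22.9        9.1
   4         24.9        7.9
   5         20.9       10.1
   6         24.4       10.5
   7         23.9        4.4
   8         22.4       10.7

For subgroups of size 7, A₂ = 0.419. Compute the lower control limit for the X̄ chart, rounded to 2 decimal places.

19.08

X̄̄ = (23.4 + 21.1 + 22.9 + 24.9 + 20.9 + 24.4 + 23.9 + 22.4) / 8 = 183.9000 / 8 = 22.9875
R̄ = (8.2 + 13.8 + 9.1 + 7.9 + 10.1 + 10.5 + 4.4 + 10.7) / 8 = 74.7000 / 8 = 9.3375
LCL = X̄̄ − A₂·R̄ = 22.9875 − 0.419 × 9.3375 = 19.0751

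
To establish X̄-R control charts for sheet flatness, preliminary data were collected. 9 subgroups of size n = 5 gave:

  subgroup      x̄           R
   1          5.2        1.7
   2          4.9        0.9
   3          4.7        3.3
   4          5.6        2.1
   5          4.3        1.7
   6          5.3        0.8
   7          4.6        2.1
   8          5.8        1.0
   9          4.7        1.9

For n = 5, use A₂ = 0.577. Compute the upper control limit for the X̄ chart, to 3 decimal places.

6.005

X̄̄ = (5.2 + 4.9 + 4.7 + 5.6 + 4.3 + 5.3 + 4.6 + 5.8 + 4.7) / 9 = 45.1000 / 9 = 5.0111
R̄ = (1.7 + 0.9 + 3.3 + 2.1 + 1.7 + 0.8 + 2.1 + 1.0 + 1.9) / 9 = 15.5000 / 9 = 1.7222
UCL = X̄̄ + A₂·R̄ = 5.0111 + 0.577 × 1.7222 = 6.0048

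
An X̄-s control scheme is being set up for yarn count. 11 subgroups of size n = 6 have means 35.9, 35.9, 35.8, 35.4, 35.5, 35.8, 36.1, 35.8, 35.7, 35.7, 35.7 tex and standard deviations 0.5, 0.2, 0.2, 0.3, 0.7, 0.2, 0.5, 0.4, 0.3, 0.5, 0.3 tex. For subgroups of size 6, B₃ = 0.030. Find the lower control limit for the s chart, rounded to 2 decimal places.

s̄ = (0.5 + 0.2 + 0.2 + 0.3 + 0.7 + 0.2 + 0.5 + 0.4 + 0.3 + 0.5 + 0.3) / 11 = 0.3727
LCL_s = B₃·s̄ = 0.030 × 0.3727 = 0.0112

0.01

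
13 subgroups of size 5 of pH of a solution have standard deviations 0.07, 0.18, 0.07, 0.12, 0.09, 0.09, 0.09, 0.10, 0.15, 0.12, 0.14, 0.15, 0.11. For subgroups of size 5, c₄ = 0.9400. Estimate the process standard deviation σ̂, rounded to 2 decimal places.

s̄ = (0.07 + 0.18 + 0.07 + 0.12 + 0.09 + 0.09 + 0.09 + 0.10 + 0.15 + 0.12 + 0.14 + 0.15 + 0.11) / 13 = 0.1138
σ̂ = s̄ / c₄ = 0.1138 / 0.9400 = 0.1211

0.12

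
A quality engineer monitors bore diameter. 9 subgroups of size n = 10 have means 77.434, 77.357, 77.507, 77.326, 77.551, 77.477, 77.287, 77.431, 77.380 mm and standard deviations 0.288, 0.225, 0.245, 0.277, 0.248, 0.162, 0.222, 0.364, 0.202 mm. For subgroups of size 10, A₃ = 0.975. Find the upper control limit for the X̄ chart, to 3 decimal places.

77.659

X̄̄ = (77.434 + 77.357 + 77.507 + 77.326 + 77.551 + 77.477 + 77.287 + 77.431 + 77.380) / 9 = 77.4167
s̄ = (0.288 + 0.225 + 0.245 + 0.277 + 0.248 + 0.162 + 0.222 + 0.364 + 0.202) / 9 = 0.2481
UCL = X̄̄ + A₃·s̄ = 77.4167 + 0.975 × 0.2481 = 77.6586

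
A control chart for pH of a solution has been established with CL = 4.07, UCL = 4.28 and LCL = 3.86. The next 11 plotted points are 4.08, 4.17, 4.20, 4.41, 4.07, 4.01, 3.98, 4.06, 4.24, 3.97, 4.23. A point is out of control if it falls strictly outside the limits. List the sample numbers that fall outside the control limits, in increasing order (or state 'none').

4

Compare each point to [3.86, 4.28]: sample 4 = 4.41 > UCL.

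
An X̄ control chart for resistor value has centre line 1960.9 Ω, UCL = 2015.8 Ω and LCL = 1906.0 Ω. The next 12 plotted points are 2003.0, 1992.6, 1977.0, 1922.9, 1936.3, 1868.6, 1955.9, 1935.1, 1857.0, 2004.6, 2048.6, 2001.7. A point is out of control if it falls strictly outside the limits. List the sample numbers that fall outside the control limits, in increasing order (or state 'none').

6, 9, 11

Compare each point to [1906.0, 2015.8]: sample 6 = 1868.6 < LCL; sample 9 = 1857.0 < LCL; sample 11 = 2048.6 > UCL.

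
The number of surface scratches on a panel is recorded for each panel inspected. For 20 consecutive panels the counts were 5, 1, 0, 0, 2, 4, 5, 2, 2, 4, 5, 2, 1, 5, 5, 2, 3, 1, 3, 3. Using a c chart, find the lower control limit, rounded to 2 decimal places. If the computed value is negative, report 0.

c̄ = (5 + 1 + 0 + 0 + 2 + 4 + 5 + 2 + 2 + 4 + 5 + 2 + 1 + 5 + 5 + 2 + 3 + 1 + 3 + 3) / 20 = 55 / 20 = 2.7500
LCL = c̄ − 3√c̄ = 2.7500 − 3 × 1.6583 = -2.2249 → 0 (cannot be negative)

0.00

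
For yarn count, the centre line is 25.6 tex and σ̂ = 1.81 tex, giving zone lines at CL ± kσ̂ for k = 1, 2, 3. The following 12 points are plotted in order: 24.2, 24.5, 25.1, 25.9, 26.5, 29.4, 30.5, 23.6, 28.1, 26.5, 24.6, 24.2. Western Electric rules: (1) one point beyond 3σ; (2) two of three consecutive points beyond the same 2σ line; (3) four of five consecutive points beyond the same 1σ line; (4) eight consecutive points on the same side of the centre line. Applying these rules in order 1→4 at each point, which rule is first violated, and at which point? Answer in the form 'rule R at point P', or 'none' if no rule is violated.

Zone of each point (C = within 1σ̂, B = 1σ̂–2σ̂, A = 2σ̂–3σ̂, * = beyond 3σ̂; sign = side of CL): 1:-C, 2:-C, 3:-C, 4:+C, 5:+C, 6:+A, 7:+A, 8:-B, 9:+B, 10:+C, 11:-C, 12:-C
Rule 2 (two of three consecutive points beyond the same 2σ limit) is satisfied at point 7.

rule 2 at point 7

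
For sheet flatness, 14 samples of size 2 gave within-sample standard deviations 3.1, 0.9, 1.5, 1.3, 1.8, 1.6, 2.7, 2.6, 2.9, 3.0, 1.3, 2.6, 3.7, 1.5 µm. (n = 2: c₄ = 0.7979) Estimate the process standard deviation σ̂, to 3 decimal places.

s̄ = (3.1 + 0.9 + 1.5 + 1.3 + 1.8 + 1.6 + 2.7 + 2.6 + 2.9 + 3.0 + 1.3 + 2.6 + 3.7 + 1.5) / 14 = 2.1786
σ̂ = s̄ / c₄ = 2.1786 / 0.7979 = 2.7304

2.730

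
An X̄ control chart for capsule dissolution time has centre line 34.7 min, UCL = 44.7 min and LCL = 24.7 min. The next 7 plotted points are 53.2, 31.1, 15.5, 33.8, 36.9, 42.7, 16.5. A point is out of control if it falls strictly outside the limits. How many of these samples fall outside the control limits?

3

Compare each point to [24.7, 44.7]: sample 1 = 53.2 > UCL; sample 3 = 15.5 < LCL; sample 7 = 16.5 < LCL.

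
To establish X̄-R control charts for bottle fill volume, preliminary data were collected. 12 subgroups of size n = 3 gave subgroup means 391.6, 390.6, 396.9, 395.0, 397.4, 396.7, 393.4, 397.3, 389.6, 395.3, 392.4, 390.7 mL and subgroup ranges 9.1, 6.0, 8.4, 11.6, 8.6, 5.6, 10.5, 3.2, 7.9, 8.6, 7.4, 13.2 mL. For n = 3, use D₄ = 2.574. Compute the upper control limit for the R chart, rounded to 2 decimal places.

21.47

R̄ = (9.1 + 6.0 + 8.4 + 11.6 + 8.6 + 5.6 + 10.5 + 3.2 + 7.9 + 8.6 + 7.4 + 13.2) / 12 = 100.1000 / 12 = 8.3417
UCL_R = D₄·R̄ = 2.574 × 8.3417 = 21.4714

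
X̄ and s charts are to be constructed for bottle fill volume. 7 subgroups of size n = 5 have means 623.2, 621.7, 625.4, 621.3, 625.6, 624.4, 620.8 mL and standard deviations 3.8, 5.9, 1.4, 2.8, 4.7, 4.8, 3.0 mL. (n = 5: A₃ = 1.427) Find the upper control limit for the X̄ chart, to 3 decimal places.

X̄̄ = (623.2 + 621.7 + 625.4 + 621.3 + 625.6 + 624.4 + 620.8) / 7 = 623.2000
s̄ = (3.8 + 5.9 + 1.4 + 2.8 + 4.7 + 4.8 + 3.0) / 7 = 3.7714
UCL = X̄̄ + A₃·s̄ = 623.2000 + 1.427 × 3.7714 = 628.5818

628.582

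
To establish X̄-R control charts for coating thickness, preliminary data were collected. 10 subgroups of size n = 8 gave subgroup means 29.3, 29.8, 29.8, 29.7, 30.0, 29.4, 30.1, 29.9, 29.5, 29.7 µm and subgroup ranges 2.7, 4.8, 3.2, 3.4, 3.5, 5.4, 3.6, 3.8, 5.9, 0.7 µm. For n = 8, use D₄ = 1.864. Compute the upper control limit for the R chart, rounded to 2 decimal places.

6.90

R̄ = (2.7 + 4.8 + 3.2 + 3.4 + 3.5 + 5.4 + 3.6 + 3.8 + 5.9 + 0.7) / 10 = 37.0000 / 10 = 3.7000
UCL_R = D₄·R̄ = 1.864 × 3.7000 = 6.8968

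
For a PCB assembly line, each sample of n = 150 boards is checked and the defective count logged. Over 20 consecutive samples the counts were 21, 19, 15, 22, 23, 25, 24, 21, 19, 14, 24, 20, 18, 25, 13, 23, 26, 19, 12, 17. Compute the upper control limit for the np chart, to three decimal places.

32.490

p̄ = Σdᵢ / (k·n) = 400 / (20 × 150) = 0.13333
UCL = np̄ + 3·√(np̄(1−p̄)) = 20.0000 + 3 × √(20.0000×0.86667) = 20.0000 + 3 × 4.1633 = 32.4900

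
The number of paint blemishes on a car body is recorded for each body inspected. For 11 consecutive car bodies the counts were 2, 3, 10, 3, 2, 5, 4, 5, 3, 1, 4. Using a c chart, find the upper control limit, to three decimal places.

c̄ = (2 + 3 + 10 + 3 + 2 + 5 + 4 + 5 + 3 + 1 + 4) / 11 = 42 / 11 = 3.8182
UCL = c̄ + 3√c̄ = 3.8182 + 3 × √3.8182 = 3.8182 + 3 × 1.9540 = 9.6802

9.680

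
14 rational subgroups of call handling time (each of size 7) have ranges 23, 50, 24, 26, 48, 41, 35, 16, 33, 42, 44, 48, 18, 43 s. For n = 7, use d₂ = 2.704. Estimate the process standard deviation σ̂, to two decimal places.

12.97

R̄ = (23 + 50 + 24 + 26 + 48 + 41 + 35 + 16 + 33 + 42 + 44 + 48 + 18 + 43) / 14 = 35.0714
σ̂ = R̄ / d₂ = 35.0714 / 2.704 = 12.9702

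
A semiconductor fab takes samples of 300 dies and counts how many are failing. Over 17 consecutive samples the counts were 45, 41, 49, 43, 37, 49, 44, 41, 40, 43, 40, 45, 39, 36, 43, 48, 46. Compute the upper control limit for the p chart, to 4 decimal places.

0.2036

p̄ = Σdᵢ / (k·n) = 729 / (17 × 300) = 0.14294
UCL = p̄ + 3·√(p̄(1−p̄)/n) = 0.14294 + 3 × √(0.14294×0.85706/300) = 0.14294 + 3 × 0.02021 = 0.20357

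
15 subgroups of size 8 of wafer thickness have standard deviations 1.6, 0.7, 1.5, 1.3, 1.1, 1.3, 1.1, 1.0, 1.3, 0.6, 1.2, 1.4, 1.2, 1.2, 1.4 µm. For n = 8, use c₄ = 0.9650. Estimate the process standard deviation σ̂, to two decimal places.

s̄ = (1.6 + 0.7 + 1.5 + 1.3 + 1.1 + 1.3 + 1.1 + 1.0 + 1.3 + 0.6 + 1.2 + 1.4 + 1.2 + 1.2 + 1.4) / 15 = 1.1933
σ̂ = s̄ / c₄ = 1.1933 / 0.9650 = 1.2366

1.24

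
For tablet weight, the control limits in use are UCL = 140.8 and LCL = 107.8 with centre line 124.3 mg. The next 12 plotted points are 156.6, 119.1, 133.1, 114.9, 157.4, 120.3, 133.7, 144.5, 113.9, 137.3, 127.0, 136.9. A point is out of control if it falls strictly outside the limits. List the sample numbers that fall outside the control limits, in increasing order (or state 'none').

1, 5, 8

Compare each point to [107.8, 140.8]: sample 1 = 156.6 > UCL; sample 5 = 157.4 > UCL; sample 8 = 144.5 > UCL.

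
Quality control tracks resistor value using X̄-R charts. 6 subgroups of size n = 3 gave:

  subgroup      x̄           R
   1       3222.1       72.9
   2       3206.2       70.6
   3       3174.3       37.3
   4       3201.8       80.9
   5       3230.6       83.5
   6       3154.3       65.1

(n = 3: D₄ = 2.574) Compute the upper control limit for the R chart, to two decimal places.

176.02

R̄ = (72.9 + 70.6 + 37.3 + 80.9 + 83.5 + 65.1) / 6 = 410.3000 / 6 = 68.3833
UCL_R = D₄·R̄ = 2.574 × 68.3833 = 176.0187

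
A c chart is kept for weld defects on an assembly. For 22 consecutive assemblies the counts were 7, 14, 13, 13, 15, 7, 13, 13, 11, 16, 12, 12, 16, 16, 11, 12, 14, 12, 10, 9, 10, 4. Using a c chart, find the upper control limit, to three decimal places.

c̄ = (7 + 14 + 13 + 13 + 15 + 7 + 13 + 13 + 11 + 16 + 12 + 12 + 16 + 16 + 11 + 12 + 14 + 12 + 10 + 9 + 10 + 4) / 22 = 260 / 22 = 11.8182
UCL = c̄ + 3√c̄ = 11.8182 + 3 × √11.8182 = 11.8182 + 3 × 3.4378 = 22.1315

22.131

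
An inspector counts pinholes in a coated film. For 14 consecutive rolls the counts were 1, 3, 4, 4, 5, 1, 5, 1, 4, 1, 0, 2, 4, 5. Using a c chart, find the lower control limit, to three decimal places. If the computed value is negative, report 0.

c̄ = (1 + 3 + 4 + 4 + 5 + 1 + 5 + 1 + 4 + 1 + 0 + 2 + 4 + 5) / 14 = 40 / 14 = 2.8571
LCL = c̄ − 3√c̄ = 2.8571 − 3 × 1.6903 = -2.2138 → 0 (cannot be negative)

0.000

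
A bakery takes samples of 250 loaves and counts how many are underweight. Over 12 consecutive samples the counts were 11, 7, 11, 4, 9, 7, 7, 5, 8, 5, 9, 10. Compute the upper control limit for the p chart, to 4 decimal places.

0.0639

p̄ = Σdᵢ / (k·n) = 93 / (12 × 250) = 0.03100
UCL = p̄ + 3·√(p̄(1−p̄)/n) = 0.03100 + 3 × √(0.03100×0.96900/250) = 0.03100 + 3 × 0.01096 = 0.06388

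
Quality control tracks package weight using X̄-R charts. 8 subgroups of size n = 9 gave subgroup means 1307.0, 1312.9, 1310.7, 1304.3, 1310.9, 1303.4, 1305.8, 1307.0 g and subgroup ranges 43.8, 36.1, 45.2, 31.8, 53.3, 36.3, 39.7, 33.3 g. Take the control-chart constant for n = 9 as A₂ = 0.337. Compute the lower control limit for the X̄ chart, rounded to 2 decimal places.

1294.29

X̄̄ = (1307.0 + 1312.9 + 1310.7 + 1304.3 + 1310.9 + 1303.4 + 1305.8 + 1307.0) / 8 = 10462.0000 / 8 = 1307.7500
R̄ = (43.8 + 36.1 + 45.2 + 31.8 + 53.3 + 36.3 + 39.7 + 33.3) / 8 = 319.5000 / 8 = 39.9375
LCL = X̄̄ − A₂·R̄ = 1307.7500 − 0.337 × 39.9375 = 1294.2911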